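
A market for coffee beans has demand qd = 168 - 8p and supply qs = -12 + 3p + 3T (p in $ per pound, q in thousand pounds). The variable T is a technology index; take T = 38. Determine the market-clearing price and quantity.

With T = 38, supply is qs = 102 + 3p.
The market clears where 168 - 8p = 102 + 3p. Rearranging, 11p = 66, hence p* = 6.
From the demand curve, q* = 168 - 8(6) = 120.

p* = 6, q* = 120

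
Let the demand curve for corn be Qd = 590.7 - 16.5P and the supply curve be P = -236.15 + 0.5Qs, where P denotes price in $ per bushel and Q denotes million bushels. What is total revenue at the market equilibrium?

Total revenue = 3104.64

Inverting to quantity form: Qs = 472.3 + 2P.
At equilibrium Qd = Qs, so 590.7 - 16.5P = 472.3 + 2P; collecting terms, 118.4 = 18.5P and P* = 6.4.
Plugging P* into demand: Q* = 590.7 - 16.5(6.4) = 485.1.
Total revenue = P* × Q* = 6.4 × 485.1 = 3104.64.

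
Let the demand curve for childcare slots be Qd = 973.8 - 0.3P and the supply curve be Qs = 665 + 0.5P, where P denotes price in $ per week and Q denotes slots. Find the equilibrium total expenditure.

Total expenditure = 331188

Equating demand and supply, 973.8 - 0.3P = 665 + 0.5P gives 0.8P = 308.8, so P* = 386.
Substitute back: Q* = 973.8 - 0.3(386) = 858.
Total expenditure = P* × Q* = 386 × 858 = 331188.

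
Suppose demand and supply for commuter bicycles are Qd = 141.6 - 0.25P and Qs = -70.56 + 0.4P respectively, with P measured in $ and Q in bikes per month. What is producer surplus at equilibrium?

The market clears where 141.6 - 0.25P = -70.56 + 0.4P. Rearranging, 0.65P = 212.16, hence P* = 326.4.
Then Q* = 141.6 - 0.25(326.4) = 60.
Supply choke price (Qs = 0): P = 176.4. Producer surplus = ½ × (326.4 - 176.4) × 60 = 4500.

Producer surplus = 4500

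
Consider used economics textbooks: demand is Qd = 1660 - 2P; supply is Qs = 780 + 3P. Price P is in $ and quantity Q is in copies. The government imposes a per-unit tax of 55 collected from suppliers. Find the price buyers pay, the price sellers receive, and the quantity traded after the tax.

P_b = 209, P_s = 154, Q = 1242

Suppliers keep P_s = P_b - 55 per unit, so supply in terms of the buyer price is Qs = 615 + 3P_b.
Equate demand and the shifted supply: 1660 - 2P_b = 615 + 3P_b, giving 5P_b = 1045, so P_b = 209.
So P_s = 154 and the quantity traded is Q = 1660 - 2(209) = 1242.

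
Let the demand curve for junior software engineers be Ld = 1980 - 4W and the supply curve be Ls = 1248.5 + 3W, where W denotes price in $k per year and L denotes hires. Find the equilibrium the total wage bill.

Set Ld = Ls: 1980 - 4W = 1248.5 + 3W, so 731.5 = 7W and W* = 104.5.
Substitute back: L* = 1980 - 4(104.5) = 1562.
The total wage bill = W* × L* = 104.5 × 1562 = 163229.

The total wage bill = 163229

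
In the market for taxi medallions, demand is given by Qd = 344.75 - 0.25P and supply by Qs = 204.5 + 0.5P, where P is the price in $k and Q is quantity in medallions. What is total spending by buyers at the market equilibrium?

Total spending by buyers = 55726

Equating demand and supply, 344.75 - 0.25P = 204.5 + 0.5P gives 0.75P = 140.25, so P* = 187.
Then Q* = 344.75 - 0.25(187) = 298.
Total spending by buyers = P* × Q* = 187 × 298 = 55726.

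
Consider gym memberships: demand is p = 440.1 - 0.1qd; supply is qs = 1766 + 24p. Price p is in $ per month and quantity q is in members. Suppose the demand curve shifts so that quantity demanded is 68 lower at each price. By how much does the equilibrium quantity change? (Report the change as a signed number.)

Δq = -48

In direct form, qd = 4401 - 10p.
At equilibrium qd = qs, so 4401 - 10p = 1766 + 24p; collecting terms, 2635 = 34p and p* = 77.5.
Substitute back: q* = 4401 - 10(77.5) = 3626.
After the shift, demand is qd = 4333 - 10p.
The new intersection has 2567 = 34p, i.e. p = 75.5, q = 3578.
Δq = 3578 - 3626 = -48.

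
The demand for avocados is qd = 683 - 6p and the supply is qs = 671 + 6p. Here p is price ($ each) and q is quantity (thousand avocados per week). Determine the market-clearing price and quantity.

Equating demand and supply, 683 - 6p = 671 + 6p gives 12p = 12, so p* = 1.
Then q* = 683 - 6(1) = 677.

p* = 1, q* = 677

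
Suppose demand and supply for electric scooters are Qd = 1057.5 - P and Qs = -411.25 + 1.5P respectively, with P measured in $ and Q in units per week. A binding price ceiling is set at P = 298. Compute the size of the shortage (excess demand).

Evaluating both curves at the ceiling price 298 gives Qd = 759.5, Qs = 35.75.
Shortage = Qd - Qs = 759.5 - 35.75 = 723.75.

Shortage = 723.75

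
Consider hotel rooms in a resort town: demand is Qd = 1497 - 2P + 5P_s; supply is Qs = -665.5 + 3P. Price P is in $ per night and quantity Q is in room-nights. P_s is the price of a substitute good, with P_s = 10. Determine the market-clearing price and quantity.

With P_s = 10, demand is Qd = 1547 - 2P.
The market clears where 1547 - 2P = -665.5 + 3P. Rearranging, 5P = 2212.5, hence P* = 442.5.
Then Q* = 1547 - 2(442.5) = 662.

P* = 442.5, Q* = 662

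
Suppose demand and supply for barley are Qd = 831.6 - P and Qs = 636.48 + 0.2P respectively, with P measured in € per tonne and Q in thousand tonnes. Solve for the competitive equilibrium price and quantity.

P* = 162.6, Q* = 669

Equating demand and supply, 831.6 - P = 636.48 + 0.2P gives 1.2P = 195.12, so P* = 162.6.
Substitute back: Q* = 831.6 - 162.6 = 669.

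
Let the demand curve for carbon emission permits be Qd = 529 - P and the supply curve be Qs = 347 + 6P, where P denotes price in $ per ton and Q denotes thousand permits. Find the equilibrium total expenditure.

Equating demand and supply, 529 - P = 347 + 6P gives 7P = 182, so P* = 26.
Substitute back: Q* = 529 - 26 = 503.
Total expenditure = P* × Q* = 26 × 503 = 13078.

Total expenditure = 13078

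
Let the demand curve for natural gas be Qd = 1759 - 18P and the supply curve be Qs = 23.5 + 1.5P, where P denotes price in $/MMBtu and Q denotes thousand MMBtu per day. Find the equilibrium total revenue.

The market clears where 1759 - 18P = 23.5 + 1.5P. Rearranging, 19.5P = 1735.5, hence P* = 89.
Then Q* = 1759 - 18(89) = 157.
Total revenue = P* × Q* = 89 × 157 = 13973.

Total revenue = 13973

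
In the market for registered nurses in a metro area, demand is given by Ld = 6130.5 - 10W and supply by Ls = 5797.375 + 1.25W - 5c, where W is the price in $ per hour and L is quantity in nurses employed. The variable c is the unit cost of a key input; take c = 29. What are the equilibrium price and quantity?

W* = 42.5, L* = 5705.5

With c = 29, supply is Ls = 5652.375 + 1.25W.
The market clears where 6130.5 - 10W = 5652.375 + 1.25W. Rearranging, 11.25W = 478.125, hence W* = 42.5.
Plugging W* into demand: L* = 6130.5 - 10(42.5) = 5705.5.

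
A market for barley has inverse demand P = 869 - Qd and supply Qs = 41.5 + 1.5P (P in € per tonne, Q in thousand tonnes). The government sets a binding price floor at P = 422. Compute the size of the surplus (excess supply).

In direct form, Qd = 869 - P.
Evaluating both curves at the floor price 422 gives Qd = 447, Qs = 674.5.
Surplus = Qs - Qd = 674.5 - 447 = 227.5.

Surplus = 227.5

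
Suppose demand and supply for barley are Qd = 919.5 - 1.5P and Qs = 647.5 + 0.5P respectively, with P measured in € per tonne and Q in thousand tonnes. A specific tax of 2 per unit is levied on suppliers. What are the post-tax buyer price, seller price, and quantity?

P_b = 136.5, P_s = 134.5, Q = 714.75

With a tax of 2 on suppliers, they supply based on the net price P_s = P_b - 2, so Qs = 646.5 + 0.5P_b.
Equate demand and the shifted supply: 919.5 - 1.5P_b = 646.5 + 0.5P_b, giving 2P_b = 273, so P_b = 136.5.
Then P_s = 136.5 - 2 = 134.5 and Q = 919.5 - 1.5(136.5) = 714.75.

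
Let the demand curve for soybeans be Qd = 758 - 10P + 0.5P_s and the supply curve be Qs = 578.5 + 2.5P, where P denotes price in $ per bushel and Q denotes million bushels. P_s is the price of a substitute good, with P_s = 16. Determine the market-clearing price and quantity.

With P_s = 16, demand is Qd = 766 - 10P.
Set Qd = Qs: 766 - 10P = 578.5 + 2.5P, so 187.5 = 12.5P and P* = 15.
Plugging P* into demand: Q* = 766 - 10(15) = 616.

P* = 15, Q* = 616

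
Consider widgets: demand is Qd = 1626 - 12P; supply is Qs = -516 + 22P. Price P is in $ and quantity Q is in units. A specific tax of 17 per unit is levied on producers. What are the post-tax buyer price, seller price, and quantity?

Producers keep P_s = P_b - 17 per unit, so supply in terms of the buyer price is Qs = -890 + 22P_b.
Market clearing requires 1626 - 12P_b = -890 + 22P_b; hence 2516 = 34P_b and P_b = 74.
Then P_s = 74 - 17 = 57 and Q = 1626 - 12(74) = 738.

P_b = 74, P_s = 57, Q = 738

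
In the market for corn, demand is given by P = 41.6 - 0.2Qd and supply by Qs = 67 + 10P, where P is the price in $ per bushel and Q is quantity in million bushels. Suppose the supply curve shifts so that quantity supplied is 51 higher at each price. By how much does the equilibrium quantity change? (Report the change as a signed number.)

ΔQ = 17

Inverting to quantity form: Qd = 208 - 5P.
Set Qd = Qs: 208 - 5P = 67 + 10P, so 141 = 15P and P* = 9.4.
Then Q* = 208 - 5(9.4) = 161.
After the shift, supply is Qs = 118 + 10P.
The new intersection has 90 = 15P, i.e. P = 6, Q = 178.
ΔQ = 178 - 161 = 17.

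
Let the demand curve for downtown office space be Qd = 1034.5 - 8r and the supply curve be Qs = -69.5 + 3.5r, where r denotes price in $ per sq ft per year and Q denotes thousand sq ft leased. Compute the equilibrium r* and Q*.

Equating demand and supply, 1034.5 - 8r = -69.5 + 3.5r gives 11.5r = 1104, so r* = 96.
Then Q* = 1034.5 - 8(96) = 266.5.

r* = 96, Q* = 266.5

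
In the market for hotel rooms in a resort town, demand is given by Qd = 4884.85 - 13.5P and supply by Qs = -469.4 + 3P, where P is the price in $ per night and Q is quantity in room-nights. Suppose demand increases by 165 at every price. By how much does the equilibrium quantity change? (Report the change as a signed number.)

ΔQ = 30

At equilibrium Qd = Qs, so 4884.85 - 13.5P = -469.4 + 3P; collecting terms, 5354.25 = 16.5P and P* = 324.5.
Plugging P* into demand: Q* = 4884.85 - 13.5(324.5) = 504.1.
After the shift, demand is Qd = 5049.85 - 13.5P.
The new intersection has 5519.25 = 16.5P, i.e. P = 334.5, Q = 534.1.
ΔQ = 534.1 - 504.1 = 30.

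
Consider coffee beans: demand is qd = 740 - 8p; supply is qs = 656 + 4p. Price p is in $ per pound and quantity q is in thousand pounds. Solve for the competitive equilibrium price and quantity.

p* = 7, q* = 684

Set qd = qs: 740 - 8p = 656 + 4p, so 84 = 12p and p* = 7.
Substitute back: q* = 740 - 8(7) = 684.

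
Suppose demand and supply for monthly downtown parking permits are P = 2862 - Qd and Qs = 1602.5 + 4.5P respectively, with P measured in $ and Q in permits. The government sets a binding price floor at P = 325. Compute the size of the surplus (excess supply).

Surplus = 528

Inverting to quantity form: Qd = 2862 - P.
Evaluating both curves at the floor price 325 gives Qd = 2537, Qs = 3065.
Surplus = Qs - Qd = 3065 - 2537 = 528.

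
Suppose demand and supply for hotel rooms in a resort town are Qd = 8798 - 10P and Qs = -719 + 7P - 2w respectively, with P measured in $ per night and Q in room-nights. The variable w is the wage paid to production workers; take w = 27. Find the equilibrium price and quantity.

With w = 27, supply is Qs = -773 + 7P.
At equilibrium Qd = Qs, so 8798 - 10P = -773 + 7P; collecting terms, 9571 = 17P and P* = 563.
From the demand curve, Q* = 8798 - 10(563) = 3168.

P* = 563, Q* = 3168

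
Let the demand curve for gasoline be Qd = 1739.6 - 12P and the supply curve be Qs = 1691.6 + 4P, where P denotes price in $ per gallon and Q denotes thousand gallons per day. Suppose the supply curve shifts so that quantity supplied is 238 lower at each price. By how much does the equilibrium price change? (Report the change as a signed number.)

ΔP = 14.875

Equating demand and supply, 1739.6 - 12P = 1691.6 + 4P gives 16P = 48, so P* = 3.
Substitute back: Q* = 1739.6 - 12(3) = 1703.6.
After the shift, supply is Qs = 1453.6 + 4P.
Re-solving, 16P = 286 gives P = 17.875 and Q = 1525.1.
ΔP = 17.875 - 3 = 14.875.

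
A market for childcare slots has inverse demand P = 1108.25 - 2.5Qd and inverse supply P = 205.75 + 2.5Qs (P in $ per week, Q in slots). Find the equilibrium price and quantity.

Solving each curve for Q: Qd = 443.3 - 0.4P and Qs = -82.3 + 0.4P.
At equilibrium Qd = Qs, so 443.3 - 0.4P = -82.3 + 0.4P; collecting terms, 525.6 = 0.8P and P* = 657.
Plugging P* into demand: Q* = 443.3 - 0.4(657) = 180.5.

P* = 657, Q* = 180.5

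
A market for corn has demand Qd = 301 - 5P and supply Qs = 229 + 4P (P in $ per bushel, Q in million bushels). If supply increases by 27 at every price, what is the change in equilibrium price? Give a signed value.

ΔP = -3

At equilibrium Qd = Qs, so 301 - 5P = 229 + 4P; collecting terms, 72 = 9P and P* = 8.
Substitute back: Q* = 301 - 5(8) = 261.
After the shift, supply is Qs = 256 + 4P.
New equilibrium: 45 = 9P, so P = 5 and Q = 276.
ΔP = 5 - 8 = -3.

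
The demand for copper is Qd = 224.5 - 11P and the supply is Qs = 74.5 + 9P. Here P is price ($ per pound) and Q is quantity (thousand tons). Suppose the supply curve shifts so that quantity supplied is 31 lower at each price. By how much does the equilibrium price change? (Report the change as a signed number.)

Set Qd = Qs: 224.5 - 11P = 74.5 + 9P, so 150 = 20P and P* = 7.5.
From the demand curve, Q* = 224.5 - 11(7.5) = 142.
After the shift, supply is Qs = 43.5 + 9P.
The new intersection has 181 = 20P, i.e. P = 9.05, Q = 124.95.
ΔP = 9.05 - 7.5 = 1.55.

ΔP = 1.55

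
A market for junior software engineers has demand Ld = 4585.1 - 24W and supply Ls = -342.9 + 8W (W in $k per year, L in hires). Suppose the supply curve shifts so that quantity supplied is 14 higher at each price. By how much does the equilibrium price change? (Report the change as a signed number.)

The market clears where 4585.1 - 24W = -342.9 + 8W. Rearranging, 32W = 4928, hence W* = 154.
From the demand curve, L* = 4585.1 - 24(154) = 889.1.
After the shift, supply is Ls = -328.9 + 8W.
The new intersection has 4914 = 32W, i.e. W = 153.5625, L = 899.6.
ΔW = 153.5625 - 154 = -0.4375.

ΔW = -0.4375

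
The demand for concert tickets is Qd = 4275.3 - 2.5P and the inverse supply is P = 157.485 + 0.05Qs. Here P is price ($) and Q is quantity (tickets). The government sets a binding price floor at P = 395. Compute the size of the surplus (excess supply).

Inverting to quantity form: Qs = -3149.7 + 20P.
At P = 395: Qd = 3287.8 and Qs = 4750.3.
Surplus = Qs - Qd = 4750.3 - 3287.8 = 1462.5.

Surplus = 1462.5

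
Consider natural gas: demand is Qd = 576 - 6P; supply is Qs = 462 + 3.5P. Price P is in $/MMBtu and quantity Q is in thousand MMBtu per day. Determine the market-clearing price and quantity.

P* = 12, Q* = 504

Set Qd = Qs: 576 - 6P = 462 + 3.5P, so 114 = 9.5P and P* = 12.
Plugging P* into demand: Q* = 576 - 6(12) = 504.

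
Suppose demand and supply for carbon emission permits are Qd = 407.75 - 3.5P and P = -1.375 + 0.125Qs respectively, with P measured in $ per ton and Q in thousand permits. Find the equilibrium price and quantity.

Rewriting in direct form: Qs = 11 + 8P.
The market clears where 407.75 - 3.5P = 11 + 8P. Rearranging, 11.5P = 396.75, hence P* = 34.5.
Then Q* = 407.75 - 3.5(34.5) = 287.

P* = 34.5, Q* = 287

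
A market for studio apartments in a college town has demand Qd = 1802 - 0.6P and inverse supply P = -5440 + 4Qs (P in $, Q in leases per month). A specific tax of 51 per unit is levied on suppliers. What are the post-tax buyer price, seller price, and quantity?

P_b = 535, P_s = 484, Q = 1481

Inverting to quantity form: Qs = 1360 + 0.25P.
Suppliers keep P_s = P_b - 51 per unit, so supply in terms of the buyer price is Qs = 1347.25 + 0.25P_b.
Equate demand and the shifted supply: 1802 - 0.6P_b = 1347.25 + 0.25P_b, giving 0.85P_b = 454.75, so P_b = 535.
So P_s = 484 and the quantity traded is Q = 1802 - 0.6(535) = 1481.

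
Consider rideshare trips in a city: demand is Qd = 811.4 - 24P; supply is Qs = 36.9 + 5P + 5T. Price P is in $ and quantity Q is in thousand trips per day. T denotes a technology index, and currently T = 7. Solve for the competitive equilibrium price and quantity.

With T = 7, supply is Qs = 71.9 + 5P.
Equating demand and supply, 811.4 - 24P = 71.9 + 5P gives 29P = 739.5, so P* = 25.5.
Plugging P* into demand: Q* = 811.4 - 24(25.5) = 199.4.

P* = 25.5, Q* = 199.4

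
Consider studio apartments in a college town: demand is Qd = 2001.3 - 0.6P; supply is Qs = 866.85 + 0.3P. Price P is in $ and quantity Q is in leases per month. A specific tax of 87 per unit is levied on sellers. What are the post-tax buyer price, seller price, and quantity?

With a tax of 87 on sellers, they supply based on the net price P_s = P_b - 87, so Qs = 840.75 + 0.3P_b.
Market clearing requires 2001.3 - 0.6P_b = 840.75 + 0.3P_b; hence 1160.55 = 0.9P_b and P_b = 1289.5.
Then P_s = 1289.5 - 87 = 1202.5 and Q = 2001.3 - 0.6(1289.5) = 1227.6.

P_b = 1289.5, P_s = 1202.5, Q = 1227.6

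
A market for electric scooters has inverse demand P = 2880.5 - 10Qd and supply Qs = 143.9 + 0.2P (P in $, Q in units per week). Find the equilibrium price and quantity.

P* = 480.5, Q* = 240

Inverting to quantity form: Qd = 288.05 - 0.1P.
At equilibrium Qd = Qs, so 288.05 - 0.1P = 143.9 + 0.2P; collecting terms, 144.15 = 0.3P and P* = 480.5.
Then Q* = 288.05 - 0.1(480.5) = 240.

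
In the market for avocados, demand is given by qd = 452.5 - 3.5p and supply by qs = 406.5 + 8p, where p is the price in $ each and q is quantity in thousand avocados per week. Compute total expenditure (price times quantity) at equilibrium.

Total expenditure = 1754

At equilibrium qd = qs, so 452.5 - 3.5p = 406.5 + 8p; collecting terms, 46 = 11.5p and p* = 4.
Plugging p* into demand: q* = 452.5 - 3.5(4) = 438.5.
Total expenditure = p* × q* = 4 × 438.5 = 1754.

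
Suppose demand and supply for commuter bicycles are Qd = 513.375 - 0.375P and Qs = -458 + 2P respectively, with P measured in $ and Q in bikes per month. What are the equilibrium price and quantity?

Set Qd = Qs: 513.375 - 0.375P = -458 + 2P, so 971.375 = 2.375P and P* = 409.
Plugging P* into demand: Q* = 513.375 - 0.375(409) = 360.

P* = 409, Q* = 360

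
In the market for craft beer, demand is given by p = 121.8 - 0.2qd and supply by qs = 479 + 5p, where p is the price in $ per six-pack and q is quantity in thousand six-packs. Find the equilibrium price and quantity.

Solving each curve for q: qd = 609 - 5p.
At equilibrium qd = qs, so 609 - 5p = 479 + 5p; collecting terms, 130 = 10p and p* = 13.
Substitute back: q* = 609 - 5(13) = 544.

p* = 13, q* = 544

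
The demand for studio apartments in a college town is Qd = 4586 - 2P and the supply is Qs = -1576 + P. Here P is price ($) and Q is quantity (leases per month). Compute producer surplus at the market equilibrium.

Producer surplus = 114242

The market clears where 4586 - 2P = -1576 + P. Rearranging, 3P = 6162, hence P* = 2054.
Then Q* = 4586 - 2(2054) = 478.
Supply choke price (Qs = 0): P = 1576. Producer surplus = ½ × (2054 - 1576) × 478 = 114242.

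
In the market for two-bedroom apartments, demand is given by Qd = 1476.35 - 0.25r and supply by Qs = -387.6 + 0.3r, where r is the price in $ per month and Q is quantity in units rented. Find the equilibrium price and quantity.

Set Qd = Qs: 1476.35 - 0.25r = -387.6 + 0.3r, so 1863.95 = 0.55r and r* = 3389.
Then Q* = 1476.35 - 0.25(3389) = 629.1.

r* = 3389, Q* = 629.1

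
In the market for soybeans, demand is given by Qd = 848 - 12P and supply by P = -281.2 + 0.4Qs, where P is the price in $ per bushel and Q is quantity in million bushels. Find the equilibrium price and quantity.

In direct form, Qs = 703 + 2.5P.
Set Qd = Qs: 848 - 12P = 703 + 2.5P, so 145 = 14.5P and P* = 10.
Then Q* = 848 - 12(10) = 728.

P* = 10, Q* = 728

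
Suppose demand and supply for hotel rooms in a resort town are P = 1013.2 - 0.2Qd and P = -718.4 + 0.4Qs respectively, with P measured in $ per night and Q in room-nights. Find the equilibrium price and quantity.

Rewriting in direct form: Qd = 5066 - 5P and Qs = 1796 + 2.5P.
At equilibrium Qd = Qs, so 5066 - 5P = 1796 + 2.5P; collecting terms, 3270 = 7.5P and P* = 436.
Plugging P* into demand: Q* = 5066 - 5(436) = 2886.

P* = 436, Q* = 2886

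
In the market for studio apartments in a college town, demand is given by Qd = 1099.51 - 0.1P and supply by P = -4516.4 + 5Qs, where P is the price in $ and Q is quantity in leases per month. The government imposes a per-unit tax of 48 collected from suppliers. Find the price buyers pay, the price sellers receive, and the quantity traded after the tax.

P_b = 686.1, P_s = 638.1, Q = 1030.9

In direct form, Qs = 903.28 + 0.2P.
The tax drives a wedge P_b - P_s = 48. Substituting P_s = P_b - 48 into supply: Qs = 893.68 + 0.2P_b.
Set Qd = Qs: 1099.51 - 0.1P_b = 893.68 + 0.2P_b, so 205.83 = 0.3P_b and P_b = 686.1.
So P_s = 638.1 and the quantity traded is Q = 1099.51 - 0.1(686.1) = 1030.9.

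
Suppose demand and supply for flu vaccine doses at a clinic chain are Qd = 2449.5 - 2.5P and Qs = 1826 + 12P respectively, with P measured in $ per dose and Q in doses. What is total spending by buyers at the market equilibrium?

Total spending by buyers = 100706

Set Qd = Qs: 2449.5 - 2.5P = 1826 + 12P, so 623.5 = 14.5P and P* = 43.
Plugging P* into demand: Q* = 2449.5 - 2.5(43) = 2342.
Total spending by buyers = P* × Q* = 43 × 2342 = 100706.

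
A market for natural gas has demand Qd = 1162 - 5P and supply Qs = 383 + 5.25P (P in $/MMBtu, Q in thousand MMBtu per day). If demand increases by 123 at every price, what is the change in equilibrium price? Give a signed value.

Set Qd = Qs: 1162 - 5P = 383 + 5.25P, so 779 = 10.25P and P* = 76.
Plugging P* into demand: Q* = 1162 - 5(76) = 782.
After the shift, demand is Qd = 1285 - 5P.
The new intersection has 902 = 10.25P, i.e. P = 88, Q = 845.
ΔP = 88 - 76 = 12.

ΔP = 12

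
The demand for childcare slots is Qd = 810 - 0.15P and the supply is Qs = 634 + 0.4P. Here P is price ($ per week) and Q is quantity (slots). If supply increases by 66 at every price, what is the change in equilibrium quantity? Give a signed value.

ΔQ = 18

Equating demand and supply, 810 - 0.15P = 634 + 0.4P gives 0.55P = 176, so P* = 320.
Plugging P* into demand: Q* = 810 - 0.15(320) = 762.
After the shift, supply is Qs = 700 + 0.4P.
The new intersection has 110 = 0.55P, i.e. P = 200, Q = 780.
ΔQ = 780 - 762 = 18.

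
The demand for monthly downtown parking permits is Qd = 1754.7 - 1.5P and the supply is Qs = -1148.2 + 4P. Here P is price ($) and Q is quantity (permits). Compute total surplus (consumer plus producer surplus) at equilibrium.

Total surplus = 425044.125

Set Qd = Qs: 1754.7 - 1.5P = -1148.2 + 4P, so 2902.9 = 5.5P and P* = 527.8.
Plugging P* into demand: Q* = 1754.7 - 1.5(527.8) = 963.
Demand choke price = 1169.8; supply choke price = 287.05. CS = ½(1169.8 - 527.8)(963) = 309123; PS = ½(527.8 - 287.05)(963) = 115921.125. Total surplus = 425044.125.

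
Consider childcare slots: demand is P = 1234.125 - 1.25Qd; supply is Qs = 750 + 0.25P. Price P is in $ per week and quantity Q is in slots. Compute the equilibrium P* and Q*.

Inverting to quantity form: Qd = 987.3 - 0.8P.
Set Qd = Qs: 987.3 - 0.8P = 750 + 0.25P, so 237.3 = 1.05P and P* = 226.
Plugging P* into demand: Q* = 987.3 - 0.8(226) = 806.5.

P* = 226, Q* = 806.5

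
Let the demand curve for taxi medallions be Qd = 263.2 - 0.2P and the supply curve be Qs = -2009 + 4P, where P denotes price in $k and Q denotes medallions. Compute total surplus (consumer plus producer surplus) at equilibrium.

Total surplus = 63065.625

At equilibrium Qd = Qs, so 263.2 - 0.2P = -2009 + 4P; collecting terms, 2272.2 = 4.2P and P* = 541.
From the demand curve, Q* = 263.2 - 0.2(541) = 155.
Demand choke price = 1316; supply choke price = 502.25. CS = ½(1316 - 541)(155) = 60062.5; PS = ½(541 - 502.25)(155) = 3003.125. Total surplus = 63065.625.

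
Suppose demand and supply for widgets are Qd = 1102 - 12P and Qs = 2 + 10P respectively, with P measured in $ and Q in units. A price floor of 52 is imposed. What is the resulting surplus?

At P = 52: Qd = 478 and Qs = 522.
Surplus = Qs - Qd = 522 - 478 = 44.

Surplus = 44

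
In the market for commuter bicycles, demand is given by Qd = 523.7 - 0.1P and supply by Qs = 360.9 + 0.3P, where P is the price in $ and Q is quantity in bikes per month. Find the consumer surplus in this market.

Consumer surplus = 1166445

Set Qd = Qs: 523.7 - 0.1P = 360.9 + 0.3P, so 162.8 = 0.4P and P* = 407.
Substitute back: Q* = 523.7 - 0.1(407) = 483.
Demand choke price (Qd = 0): P = 523.7/0.1 = 5237. Consumer surplus = ½ × (5237 - 407) × 483 = 1166445.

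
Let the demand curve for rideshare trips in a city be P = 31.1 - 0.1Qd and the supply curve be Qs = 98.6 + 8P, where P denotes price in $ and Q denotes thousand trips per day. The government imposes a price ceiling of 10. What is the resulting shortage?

Shortage = 32.4

Solving each curve for Q: Qd = 311 - 10P.
At P = 10: Qd = 211 and Qs = 178.6.
Shortage = Qd - Qs = 211 - 178.6 = 32.4.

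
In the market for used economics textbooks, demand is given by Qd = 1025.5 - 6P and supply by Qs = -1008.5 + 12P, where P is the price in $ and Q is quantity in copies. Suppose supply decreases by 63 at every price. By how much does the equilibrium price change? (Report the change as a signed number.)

The market clears where 1025.5 - 6P = -1008.5 + 12P. Rearranging, 18P = 2034, hence P* = 113.
Plugging P* into demand: Q* = 1025.5 - 6(113) = 347.5.
After the shift, supply is Qs = -1071.5 + 12P.
New equilibrium: 2097 = 18P, so P = 116.5 and Q = 326.5.
ΔP = 116.5 - 113 = 3.5.

ΔP = 3.5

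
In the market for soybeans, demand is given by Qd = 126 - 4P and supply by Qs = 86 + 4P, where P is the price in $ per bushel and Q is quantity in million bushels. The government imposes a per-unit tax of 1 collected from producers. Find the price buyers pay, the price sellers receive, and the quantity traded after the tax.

P_b = 5.5, P_s = 4.5, Q = 104

The tax drives a wedge P_b - P_s = 1. Substituting P_s = P_b - 1 into supply: Qs = 82 + 4P_b.
Set Qd = Qs: 126 - 4P_b = 82 + 4P_b, so 44 = 8P_b and P_b = 5.5.
So P_s = 4.5 and the quantity traded is Q = 126 - 4(5.5) = 104.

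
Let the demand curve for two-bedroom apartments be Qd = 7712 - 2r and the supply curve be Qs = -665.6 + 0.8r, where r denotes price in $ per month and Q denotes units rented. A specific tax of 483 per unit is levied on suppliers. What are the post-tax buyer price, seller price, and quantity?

Suppliers keep r_s = r_b - 483 per unit, so supply in terms of the buyer price is Qs = -1052 + 0.8r_b.
Equate demand and the shifted supply: 7712 - 2r_b = -1052 + 0.8r_b, giving 2.8r_b = 8764, so r_b = 3130.
So r_s = 2647 and the quantity traded is Q = 7712 - 2(3130) = 1452.

r_b = 3130, r_s = 2647, Q = 1452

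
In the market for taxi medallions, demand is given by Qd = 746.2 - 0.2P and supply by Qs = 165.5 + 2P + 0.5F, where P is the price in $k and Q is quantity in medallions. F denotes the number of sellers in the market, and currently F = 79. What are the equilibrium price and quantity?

P* = 246, Q* = 697

With F = 79, supply is Qs = 205 + 2P.
The market clears where 746.2 - 0.2P = 205 + 2P. Rearranging, 2.2P = 541.2, hence P* = 246.
Then Q* = 746.2 - 0.2(246) = 697.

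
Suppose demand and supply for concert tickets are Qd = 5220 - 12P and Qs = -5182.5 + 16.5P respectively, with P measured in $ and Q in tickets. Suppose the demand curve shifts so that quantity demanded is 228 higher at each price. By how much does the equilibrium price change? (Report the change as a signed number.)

At equilibrium Qd = Qs, so 5220 - 12P = -5182.5 + 16.5P; collecting terms, 10402.5 = 28.5P and P* = 365.
Then Q* = 5220 - 12(365) = 840.
After the shift, demand is Qd = 5448 - 12P.
Re-solving, 28.5P = 10630.5 gives P = 373 and Q = 972.
ΔP = 373 - 365 = 8.

ΔP = 8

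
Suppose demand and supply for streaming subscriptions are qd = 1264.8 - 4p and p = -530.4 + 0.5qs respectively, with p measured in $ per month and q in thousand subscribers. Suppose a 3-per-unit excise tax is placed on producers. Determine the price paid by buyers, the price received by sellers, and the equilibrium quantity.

Solving each curve for q: qs = 1060.8 + 2p.
Producers keep p_s = p_b - 3 per unit, so supply in terms of the buyer price is qs = 1054.8 + 2p_b.
Set qd = qs: 1264.8 - 4p_b = 1054.8 + 2p_b, so 210 = 6p_b and p_b = 35.
So p_s = 32 and the quantity traded is q = 1264.8 - 4(35) = 1124.8.

p_b = 35, p_s = 32, q = 1124.8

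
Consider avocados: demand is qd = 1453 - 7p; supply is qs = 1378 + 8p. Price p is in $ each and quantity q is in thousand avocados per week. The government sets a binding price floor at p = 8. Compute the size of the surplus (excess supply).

Surplus = 45

With p fixed at 8, quantity demanded is 1397 and quantity supplied is 1442.
Surplus = qs - qd = 1442 - 1397 = 45.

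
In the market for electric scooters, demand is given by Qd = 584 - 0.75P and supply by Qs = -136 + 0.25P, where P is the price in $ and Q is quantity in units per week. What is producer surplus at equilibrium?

Equating demand and supply, 584 - 0.75P = -136 + 0.25P gives P = 720, so P* = 720.
Substitute back: Q* = 584 - 0.75(720) = 44.
Supply choke price (Qs = 0): P = 544. Producer surplus = ½ × (720 - 544) × 44 = 3872.

Producer surplus = 3872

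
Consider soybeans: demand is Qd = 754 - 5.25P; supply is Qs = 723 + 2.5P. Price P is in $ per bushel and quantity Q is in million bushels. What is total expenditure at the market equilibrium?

The market clears where 754 - 5.25P = 723 + 2.5P. Rearranging, 7.75P = 31, hence P* = 4.
Plugging P* into demand: Q* = 754 - 5.25(4) = 733.
Total expenditure = P* × Q* = 4 × 733 = 2932.

Total expenditure = 2932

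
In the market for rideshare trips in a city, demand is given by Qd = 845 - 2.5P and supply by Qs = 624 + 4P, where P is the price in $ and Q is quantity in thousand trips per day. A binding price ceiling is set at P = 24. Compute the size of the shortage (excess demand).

Shortage = 65

With P fixed at 24, quantity demanded is 785 and quantity supplied is 720.
Shortage = Qd - Qs = 785 - 720 = 65.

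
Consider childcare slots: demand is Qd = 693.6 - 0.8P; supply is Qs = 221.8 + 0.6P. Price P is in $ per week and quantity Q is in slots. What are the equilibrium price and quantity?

Equating demand and supply, 693.6 - 0.8P = 221.8 + 0.6P gives 1.4P = 471.8, so P* = 337.
Then Q* = 693.6 - 0.8(337) = 424.

P* = 337, Q* = 424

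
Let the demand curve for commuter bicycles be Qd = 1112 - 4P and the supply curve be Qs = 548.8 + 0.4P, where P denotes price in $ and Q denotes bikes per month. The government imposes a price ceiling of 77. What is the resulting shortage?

Shortage = 224.4

With P fixed at 77, quantity demanded is 804 and quantity supplied is 579.6.
Shortage = Qd - Qs = 804 - 579.6 = 224.4.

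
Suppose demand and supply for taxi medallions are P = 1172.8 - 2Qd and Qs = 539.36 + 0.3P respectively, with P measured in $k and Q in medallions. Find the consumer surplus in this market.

Consumer surplus = 310249

Solving each curve for Q: Qd = 586.4 - 0.5P.
Equating demand and supply, 586.4 - 0.5P = 539.36 + 0.3P gives 0.8P = 47.04, so P* = 58.8.
Substitute back: Q* = 586.4 - 0.5(58.8) = 557.
Demand choke price (Qd = 0): P = 586.4/0.5 = 1172.8. Consumer surplus = ½ × (1172.8 - 58.8) × 557 = 310249.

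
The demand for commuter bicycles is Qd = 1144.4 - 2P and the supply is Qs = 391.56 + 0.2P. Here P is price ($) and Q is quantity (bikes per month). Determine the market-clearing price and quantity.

The market clears where 1144.4 - 2P = 391.56 + 0.2P. Rearranging, 2.2P = 752.84, hence P* = 342.2.
Plugging P* into demand: Q* = 1144.4 - 2(342.2) = 460.

P* = 342.2, Q* = 460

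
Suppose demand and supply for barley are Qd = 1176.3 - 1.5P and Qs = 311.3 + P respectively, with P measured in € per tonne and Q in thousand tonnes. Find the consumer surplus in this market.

The market clears where 1176.3 - 1.5P = 311.3 + P. Rearranging, 2.5P = 865, hence P* = 346.
From the demand curve, Q* = 1176.3 - 1.5(346) = 657.3.
Demand choke price (Qd = 0): P = 1176.3/1.5 = 784.2. Consumer surplus = ½ × (784.2 - 346) × 657.3 = 144014.43.

Consumer surplus = 144014.43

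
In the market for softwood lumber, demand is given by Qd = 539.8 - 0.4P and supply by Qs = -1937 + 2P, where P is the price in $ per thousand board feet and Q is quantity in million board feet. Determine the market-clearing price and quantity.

The market clears where 539.8 - 0.4P = -1937 + 2P. Rearranging, 2.4P = 2476.8, hence P* = 1032.
Then Q* = 539.8 - 0.4(1032) = 127.

P* = 1032, Q* = 127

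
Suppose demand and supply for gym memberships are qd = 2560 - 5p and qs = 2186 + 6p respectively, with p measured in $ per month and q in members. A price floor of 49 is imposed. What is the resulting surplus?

At p = 49: qd = 2315 and qs = 2480.
Surplus = qs - qd = 2480 - 2315 = 165.

Surplus = 165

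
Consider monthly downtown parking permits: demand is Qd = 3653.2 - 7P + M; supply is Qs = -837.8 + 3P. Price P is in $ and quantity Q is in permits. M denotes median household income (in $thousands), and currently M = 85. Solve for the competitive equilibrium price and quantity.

With M = 85, demand is Qd = 3738.2 - 7P.
Equating demand and supply, 3738.2 - 7P = -837.8 + 3P gives 10P = 4576, so P* = 457.6.
Plugging P* into demand: Q* = 3738.2 - 7(457.6) = 535.

P* = 457.6, Q* = 535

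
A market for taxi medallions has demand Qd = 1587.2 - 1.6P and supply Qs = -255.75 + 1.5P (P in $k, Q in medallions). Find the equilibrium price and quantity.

P* = 594.5, Q* = 636

At equilibrium Qd = Qs, so 1587.2 - 1.6P = -255.75 + 1.5P; collecting terms, 1842.95 = 3.1P and P* = 594.5.
From the demand curve, Q* = 1587.2 - 1.6(594.5) = 636.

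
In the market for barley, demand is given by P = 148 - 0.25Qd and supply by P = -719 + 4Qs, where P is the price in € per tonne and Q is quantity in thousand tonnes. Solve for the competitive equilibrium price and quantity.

P* = 97, Q* = 204

Inverting to quantity form: Qd = 592 - 4P and Qs = 179.75 + 0.25P.
Equating demand and supply, 592 - 4P = 179.75 + 0.25P gives 4.25P = 412.25, so P* = 97.
Plugging P* into demand: Q* = 592 - 4(97) = 204.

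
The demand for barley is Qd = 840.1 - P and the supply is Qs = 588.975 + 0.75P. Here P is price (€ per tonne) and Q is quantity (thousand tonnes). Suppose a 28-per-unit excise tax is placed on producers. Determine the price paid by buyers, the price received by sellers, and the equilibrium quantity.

With a tax of 28 on producers, they supply based on the net price P_s = P_b - 28, so Qs = 567.975 + 0.75P_b.
Equate demand and the shifted supply: 840.1 - P_b = 567.975 + 0.75P_b, giving 1.75P_b = 272.125, so P_b = 155.5.
So P_s = 127.5 and the quantity traded is Q = 840.1 - 155.5 = 684.6.

P_b = 155.5, P_s = 127.5, Q = 684.6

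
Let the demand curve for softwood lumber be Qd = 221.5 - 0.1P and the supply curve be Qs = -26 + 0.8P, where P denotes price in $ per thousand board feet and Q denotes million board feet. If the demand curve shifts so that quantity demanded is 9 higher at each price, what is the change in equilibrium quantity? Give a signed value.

At equilibrium Qd = Qs, so 221.5 - 0.1P = -26 + 0.8P; collecting terms, 247.5 = 0.9P and P* = 275.
Then Q* = 221.5 - 0.1(275) = 194.
After the shift, demand is Qd = 230.5 - 0.1P.
New equilibrium: 256.5 = 0.9P, so P = 285 and Q = 202.
ΔQ = 202 - 194 = 8.

ΔQ = 8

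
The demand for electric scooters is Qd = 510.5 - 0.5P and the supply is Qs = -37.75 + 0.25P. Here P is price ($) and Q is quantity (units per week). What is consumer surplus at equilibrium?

Set Qd = Qs: 510.5 - 0.5P = -37.75 + 0.25P, so 548.25 = 0.75P and P* = 731.
From the demand curve, Q* = 510.5 - 0.5(731) = 145.
Demand choke price (Qd = 0): P = 510.5/0.5 = 1021. Consumer surplus = ½ × (1021 - 731) × 145 = 21025.

Consumer surplus = 21025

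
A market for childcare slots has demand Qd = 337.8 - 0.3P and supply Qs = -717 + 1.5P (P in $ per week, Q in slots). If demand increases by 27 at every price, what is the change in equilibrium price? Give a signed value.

ΔP = 15

Set Qd = Qs: 337.8 - 0.3P = -717 + 1.5P, so 1054.8 = 1.8P and P* = 586.
From the demand curve, Q* = 337.8 - 0.3(586) = 162.
After the shift, demand is Qd = 364.8 - 0.3P.
New equilibrium: 1081.8 = 1.8P, so P = 601 and Q = 184.5.
ΔP = 601 - 586 = 15.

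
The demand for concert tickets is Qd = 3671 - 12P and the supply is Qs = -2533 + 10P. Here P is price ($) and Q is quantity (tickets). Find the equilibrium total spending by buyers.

Total spending by buyers = 80934

At equilibrium Qd = Qs, so 3671 - 12P = -2533 + 10P; collecting terms, 6204 = 22P and P* = 282.
From the demand curve, Q* = 3671 - 12(282) = 287.
Total spending by buyers = P* × Q* = 282 × 287 = 80934.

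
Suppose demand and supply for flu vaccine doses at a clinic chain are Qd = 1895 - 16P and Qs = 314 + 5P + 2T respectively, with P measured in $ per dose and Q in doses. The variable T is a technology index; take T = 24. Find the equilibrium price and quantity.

P* = 73, Q* = 727

With T = 24, supply is Qs = 362 + 5P.
Set Qd = Qs: 1895 - 16P = 362 + 5P, so 1533 = 21P and P* = 73.
Plugging P* into demand: Q* = 1895 - 16(73) = 727.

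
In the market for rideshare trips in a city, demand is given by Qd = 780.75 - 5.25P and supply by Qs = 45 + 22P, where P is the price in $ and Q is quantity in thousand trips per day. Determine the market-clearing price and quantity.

P* = 27, Q* = 639

Set Qd = Qs: 780.75 - 5.25P = 45 + 22P, so 735.75 = 27.25P and P* = 27.
Substitute back: Q* = 780.75 - 5.25(27) = 639.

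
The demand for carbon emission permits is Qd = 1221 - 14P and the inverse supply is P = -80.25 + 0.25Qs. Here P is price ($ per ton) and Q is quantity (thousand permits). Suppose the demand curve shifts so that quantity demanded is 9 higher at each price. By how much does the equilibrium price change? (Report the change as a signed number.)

Inverting to quantity form: Qs = 321 + 4P.
Set Qd = Qs: 1221 - 14P = 321 + 4P, so 900 = 18P and P* = 50.
Plugging P* into demand: Q* = 1221 - 14(50) = 521.
After the shift, demand is Qd = 1230 - 14P.
New equilibrium: 909 = 18P, so P = 50.5 and Q = 523.
ΔP = 50.5 - 50 = 0.5.

ΔP = 0.5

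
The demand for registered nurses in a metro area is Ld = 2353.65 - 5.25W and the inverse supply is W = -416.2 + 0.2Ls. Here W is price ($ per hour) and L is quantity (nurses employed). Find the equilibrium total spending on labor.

Total spending on labor = 58892.4

Rewriting in direct form: Ls = 2081 + 5W.
Equating demand and supply, 2353.65 - 5.25W = 2081 + 5W gives 10.25W = 272.65, so W* = 26.6.
Then L* = 2353.65 - 5.25(26.6) = 2214.
Total spending on labor = W* × L* = 26.6 × 2214 = 58892.4.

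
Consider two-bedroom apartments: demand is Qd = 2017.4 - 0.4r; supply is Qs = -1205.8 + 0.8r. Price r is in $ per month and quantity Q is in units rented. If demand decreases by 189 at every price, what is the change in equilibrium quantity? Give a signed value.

The market clears where 2017.4 - 0.4r = -1205.8 + 0.8r. Rearranging, 1.2r = 3223.2, hence r* = 2686.
Substitute back: Q* = 2017.4 - 0.4(2686) = 943.
After the shift, demand is Qd = 1828.4 - 0.4r.
New equilibrium: 3034.2 = 1.2r, so r = 2528.5 and Q = 817.
ΔQ = 817 - 943 = -126.

ΔQ = -126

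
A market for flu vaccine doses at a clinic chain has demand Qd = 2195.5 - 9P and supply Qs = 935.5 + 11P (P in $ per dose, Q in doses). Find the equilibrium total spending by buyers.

The market clears where 2195.5 - 9P = 935.5 + 11P. Rearranging, 20P = 1260, hence P* = 63.
Plugging P* into demand: Q* = 2195.5 - 9(63) = 1628.5.
Total spending by buyers = P* × Q* = 63 × 1628.5 = 102595.5.

Total spending by buyers = 102595.5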